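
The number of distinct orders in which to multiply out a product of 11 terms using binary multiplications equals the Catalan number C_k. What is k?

10

Bracketing 11 factors into binary products is counted by C_{11−1} = C_10.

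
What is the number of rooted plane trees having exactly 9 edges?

4862

A rooted plane tree with 9 edges has 10 nodes, and the count is C_9.
C_9 = 4862.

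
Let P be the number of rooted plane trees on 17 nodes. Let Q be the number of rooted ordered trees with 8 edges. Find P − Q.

A rooted plane tree on 17 nodes has 16 edges, and such trees are counted by C_16. So P = C_16 = 35357670.
Rooted ordered trees with n edges are counted by C_n; here n = 8. So Q = C_8 = 1430.
P − Q = 35357670 − 1430 = 35356240.

35356240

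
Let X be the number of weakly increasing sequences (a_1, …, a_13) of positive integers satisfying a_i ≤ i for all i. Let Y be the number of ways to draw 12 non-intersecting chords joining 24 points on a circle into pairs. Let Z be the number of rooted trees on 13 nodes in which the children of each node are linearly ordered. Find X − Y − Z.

326876

Such sub-staircase sequences of length n are counted by C_n; here n = 13. So X = C_13 = 742900.
Pairing 24 circle points by 12 non-crossing chords gives C_12 matchings. So Y = C_12 = 208012.
Rooted ordered (plane) trees on m nodes have m−1 edges and are counted by C_{m−1}; m = 13 gives C_12. So Z = C_12 = 208012.
X − Y − Z = 742900 − 208012 − 208012 = 326876.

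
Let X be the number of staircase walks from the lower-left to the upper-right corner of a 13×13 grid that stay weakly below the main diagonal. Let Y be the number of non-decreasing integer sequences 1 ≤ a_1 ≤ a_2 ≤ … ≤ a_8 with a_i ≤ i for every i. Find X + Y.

744330

Sub-diagonal monotone paths from (0,0) to (13,13) biject with Dyck paths of semilength 13, giving C_13. So X = C_13 = 742900.
Weakly increasing sequences with a_i ≤ i biject with Dyck paths of semilength 8, so there are C_8. So Y = C_8 = 1430.
X + Y = 742900 + 1430 = 744330.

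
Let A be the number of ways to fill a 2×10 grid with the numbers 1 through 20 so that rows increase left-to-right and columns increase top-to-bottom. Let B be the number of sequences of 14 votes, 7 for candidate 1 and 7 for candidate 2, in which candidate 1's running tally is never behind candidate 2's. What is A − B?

16367

Standard Young tableaux of shape 2×n are counted by C_n; here n = 10. So A = C_10 = 16796.
Reading a vote for the leader as '(' and for the other as ')' turns such a sequence into a balanced string of 7 pairs, so the count is C_7. So B = C_7 = 429.
A − B = 16796 − 429 = 16367.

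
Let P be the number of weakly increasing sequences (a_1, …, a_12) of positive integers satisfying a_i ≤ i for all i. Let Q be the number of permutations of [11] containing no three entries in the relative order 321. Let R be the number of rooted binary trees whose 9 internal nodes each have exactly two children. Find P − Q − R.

Weakly increasing sequences with a_i ≤ i biject with Dyck paths of semilength 12, so there are C_12. So P = C_12 = 208012.
Permutations of [n] avoiding any single length-3 pattern are counted by C_n; here n = 11. So Q = C_11 = 58786.
Full binary trees with n internal nodes are counted by C_n; here n = 9. So R = C_9 = 4862.
P − Q − R = 208012 − 58786 − 4862 = 144364.

144364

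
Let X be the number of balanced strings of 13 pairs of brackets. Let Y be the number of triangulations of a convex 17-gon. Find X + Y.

Balanced strings of n pairs of brackets are counted by C_n; here n = 13. So X = C_13 = 742900.
The number of triangulations of a 17-gon is the Catalan number C_15 (index = sides − 2). So Y = C_15 = 9694845.
X + Y = 742900 + 9694845 = 10437745.

10437745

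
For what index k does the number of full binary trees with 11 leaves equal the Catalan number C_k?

Full binary trees with 11 leaves have 11−1 = 10 internal nodes, so there are C_10 of them.

10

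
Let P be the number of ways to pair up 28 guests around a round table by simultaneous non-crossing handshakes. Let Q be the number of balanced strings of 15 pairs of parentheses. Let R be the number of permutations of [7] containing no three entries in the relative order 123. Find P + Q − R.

Non-crossing handshake pairings of 2n people are counted by C_n; 28 people gives n = 14. So P = C_14 = 2674440.
A balanced arrangement of 15 bracket pairs is a Dyck word of semilength 15, so the count is C_15. So Q = C_15 = 9694845.
For any fixed pattern of length 3, the pattern-avoiding permutations of [7] number C_7. So R = C_7 = 429.
P + Q − R = 2674440 + 9694845 − 429 = 12368856.

12368856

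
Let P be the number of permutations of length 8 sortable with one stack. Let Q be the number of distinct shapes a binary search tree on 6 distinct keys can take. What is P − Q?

Stack-sortable permutations are exactly the 231-avoiding ones, counted by C_n; here n = 8. So P = C_8 = 1430.
Binary trees (left/right distinguished) on n nodes are counted by C_n; here n = 6. So Q = C_6 = 132.
P − Q = 1430 − 132 = 1298.

1298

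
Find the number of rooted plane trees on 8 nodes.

Rooted ordered (plane) trees on m nodes have m−1 edges and are counted by C_{m−1}; m = 8 gives C_7.
C_7 = C(14,7)/8 = 3432/8 = 429.

429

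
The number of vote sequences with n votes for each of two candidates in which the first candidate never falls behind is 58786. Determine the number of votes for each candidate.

11

Such ballot sequences with n votes each are counted by C_n; 58786 = C_11.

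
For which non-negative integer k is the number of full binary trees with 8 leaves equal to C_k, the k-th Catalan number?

7

Full binary trees with 8 leaves have 8−1 = 7 internal nodes, so there are C_7 of them.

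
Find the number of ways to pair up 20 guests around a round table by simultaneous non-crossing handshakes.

16796

With 20 = 2·10 people, non-crossing handshake pairings are non-crossing perfect matchings on a circle, counted by C_10.
C_10 = C(20,10)/11 = 184756/11 = 16796.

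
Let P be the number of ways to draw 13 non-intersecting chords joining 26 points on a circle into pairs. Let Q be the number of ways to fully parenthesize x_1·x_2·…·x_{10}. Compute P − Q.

Pairing 26 circle points by 13 non-crossing chords gives C_13 matchings. So P = C_13 = 742900.
Parenthesizations of m factors correspond to full binary trees with m leaves, counted by C_{m−1}; m = 10 gives C_9. So Q = C_9 = 4862.
P − Q = 742900 − 4862 = 738038.

738038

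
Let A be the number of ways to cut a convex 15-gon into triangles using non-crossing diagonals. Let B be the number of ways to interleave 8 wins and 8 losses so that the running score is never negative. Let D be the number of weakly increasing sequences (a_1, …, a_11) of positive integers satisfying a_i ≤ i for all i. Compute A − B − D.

682684

Triangulations of a convex m-gon are counted by C_{m−2}; with m = 15 this is C_13. So A = C_13 = 742900.
Reading a vote for the leader as '(' and for the other as ')' turns such a sequence into a balanced string of 8 pairs, so the count is C_8. So B = C_8 = 1430.
Such sub-staircase sequences of length n are counted by C_n; here n = 11. So D = C_11 = 58786.
A − B − D = 742900 − 1430 − 58786 = 682684.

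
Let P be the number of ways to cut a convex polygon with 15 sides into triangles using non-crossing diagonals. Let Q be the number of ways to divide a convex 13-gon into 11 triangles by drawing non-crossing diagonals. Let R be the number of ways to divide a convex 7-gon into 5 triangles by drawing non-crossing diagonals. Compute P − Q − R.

684072

The number of triangulations of a 15-gon is the Catalan number C_13 (index = sides − 2). So P = C_13 = 742900.
The number of triangulations of a 13-gon is the Catalan number C_11 (index = sides − 2). So Q = C_11 = 58786.
The number of triangulations of a 7-gon is the Catalan number C_5 (index = sides − 2). So R = C_5 = 42.
P − Q − R = 742900 − 58786 − 42 = 684072.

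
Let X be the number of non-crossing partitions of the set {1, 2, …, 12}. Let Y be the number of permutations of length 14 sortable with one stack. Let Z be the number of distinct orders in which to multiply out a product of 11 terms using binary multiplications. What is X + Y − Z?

2865656

The non-crossing partitions of [12] form a lattice of size C_12. So X = C_12 = 208012.
By Knuth's characterisation, the stack-sortable permutations of length 14 are the 231-avoiders, numbering C_14. So Y = C_14 = 2674440.
Ways to associate a product of 11 factors correspond to binary trees on 11 leaves, so the count is C_10. So Z = C_10 = 16796.
X + Y − Z = 208012 + 2674440 − 16796 = 2865656.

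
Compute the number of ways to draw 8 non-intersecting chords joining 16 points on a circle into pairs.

Non-crossing perfect matchings of 2n points on a circle are counted by C_n; with 16 points, n = 8.
C_8 = C(16,8)/9 = 12870/9 = 1430.

1430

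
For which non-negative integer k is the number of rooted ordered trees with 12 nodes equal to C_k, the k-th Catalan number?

Rooted ordered (plane) trees on m nodes have m−1 edges and are counted by C_{m−1}; m = 12 gives C_11.

11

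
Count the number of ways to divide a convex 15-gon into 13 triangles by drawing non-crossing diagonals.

742900

The number of triangulations of a 15-gon is the Catalan number C_13 (index = sides − 2).
C_13 = C(26,13)/14 = 10400600/14 = 742900.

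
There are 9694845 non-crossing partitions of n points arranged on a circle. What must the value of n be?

Non-crossing partitions of [n] are counted by C_n. The Catalan number equal to 9694845 is C_15.

15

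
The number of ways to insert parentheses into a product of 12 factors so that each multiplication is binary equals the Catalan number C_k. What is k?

11

Ways to associate a product of 12 factors correspond to binary trees on 12 leaves, so the count is C_11.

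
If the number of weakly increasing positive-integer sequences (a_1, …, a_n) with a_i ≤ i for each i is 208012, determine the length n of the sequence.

12

Such sub-staircase sequences of length n are counted by C_n. The Catalan number equal to 208012 is C_12.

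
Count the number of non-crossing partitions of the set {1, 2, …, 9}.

The non-crossing partitions of [9] form a lattice of size C_9.
C_9 = C_8 · 2(2·8+1)/(8+2) = 1430 · 34/10 = 4862.

4862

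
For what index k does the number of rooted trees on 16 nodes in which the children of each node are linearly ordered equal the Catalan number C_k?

A rooted plane tree on 16 nodes has 15 edges, and such trees are counted by C_15.

15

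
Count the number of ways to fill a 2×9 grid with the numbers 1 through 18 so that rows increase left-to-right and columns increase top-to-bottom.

4862

By the hook-length formula (or a Dyck-path bijection), SYT of shape 2×9 number C_9.
C_9 = C(18,9)/10 = 48620/10 = 4862.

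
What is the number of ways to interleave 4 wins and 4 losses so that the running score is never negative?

Reading a vote for the leader as '(' and for the other as ')' turns such a sequence into a balanced string of 4 pairs, so the count is C_4.
C_4 = C(8,4)/5 = 70/5 = 14.

14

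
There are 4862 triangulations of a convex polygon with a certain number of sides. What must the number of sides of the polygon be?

Triangulations of a convex m-gon are counted by C_{m−2}. The Catalan number equal to 4862 is C_9.
So m − 2 = 9, giving m = 11 sides.

11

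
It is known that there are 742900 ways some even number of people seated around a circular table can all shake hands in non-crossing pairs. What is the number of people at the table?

Non-crossing handshake pairings of 2n people are counted by C_n, and C_13 = 742900.
So n = 13, and there are 2n = 26 people.

26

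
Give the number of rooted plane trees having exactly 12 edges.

Rooted ordered trees with n edges are counted by C_n; here n = 12.
C_12 = C(24,12)/13 = 2704156/13 = 208012.

208012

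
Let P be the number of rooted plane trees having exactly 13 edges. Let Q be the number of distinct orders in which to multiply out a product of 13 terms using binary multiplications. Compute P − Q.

534888

Rooted ordered trees with n edges are counted by C_n; here n = 13. So P = C_13 = 742900.
Parenthesizations of m factors correspond to full binary trees with m leaves, counted by C_{m−1}; m = 13 gives C_12. So Q = C_12 = 208012.
P − Q = 742900 − 208012 = 534888.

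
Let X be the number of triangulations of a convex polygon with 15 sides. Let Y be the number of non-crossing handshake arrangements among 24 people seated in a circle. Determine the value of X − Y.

Triangulations of a convex m-gon are counted by C_{m−2}; with m = 15 this is C_13. So X = C_13 = 742900.
With 24 = 2·12 people, non-crossing handshake pairings are non-crossing perfect matchings on a circle, counted by C_12. So Y = C_12 = 208012.
X − Y = 742900 − 208012 = 534888.

534888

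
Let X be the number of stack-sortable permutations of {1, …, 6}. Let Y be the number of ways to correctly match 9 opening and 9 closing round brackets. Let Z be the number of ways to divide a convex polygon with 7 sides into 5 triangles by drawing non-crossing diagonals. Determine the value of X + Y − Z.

4952

By Knuth's characterisation, the stack-sortable permutations of length 6 are the 231-avoiders, numbering C_6. So X = C_6 = 132.
With 9 pairs the number of balanced bracket strings is the Catalan number C_9. So Y = C_9 = 4862.
A convex 7-gon is triangulated into 5 triangles, and the number of such triangulations is the Catalan number C_{7−2} = C_5. So Z = C_5 = 42.
X + Y − Z = 132 + 4862 − 42 = 4952.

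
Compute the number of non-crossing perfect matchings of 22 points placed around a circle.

Pairing 22 circle points by 11 non-crossing chords gives C_11 matchings.
C_11 = C_10 · 2(2·10+1)/(10+2) = 16796 · 42/12 = 58786.

58786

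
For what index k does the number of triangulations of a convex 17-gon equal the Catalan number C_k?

Triangulations of a convex m-gon are counted by C_{m−2}; with m = 17 this is C_15.

15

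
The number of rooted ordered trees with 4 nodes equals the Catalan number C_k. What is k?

A rooted plane tree on 4 nodes has 3 edges, and such trees are counted by C_3.

3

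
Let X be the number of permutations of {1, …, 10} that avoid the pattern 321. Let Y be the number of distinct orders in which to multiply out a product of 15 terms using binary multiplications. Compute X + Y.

For any fixed pattern of length 3, the pattern-avoiding permutations of [10] number C_10. So X = C_10 = 16796.
Ways to associate a product of 15 factors correspond to binary trees on 15 leaves, so the count is C_14. So Y = C_14 = 2674440.
X + Y = 16796 + 2674440 = 2691236.

2691236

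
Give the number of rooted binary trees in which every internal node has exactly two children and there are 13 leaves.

208012

Full binary trees with 13 leaves have 13−1 = 12 internal nodes, so there are C_12 of them.
C_12 = C(24,12)/13 = 2704156/13 = 208012.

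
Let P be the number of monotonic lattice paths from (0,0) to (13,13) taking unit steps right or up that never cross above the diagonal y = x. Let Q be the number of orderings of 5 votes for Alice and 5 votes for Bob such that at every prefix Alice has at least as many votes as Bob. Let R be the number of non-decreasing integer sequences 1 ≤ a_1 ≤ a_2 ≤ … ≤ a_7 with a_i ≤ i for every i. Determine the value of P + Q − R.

Sub-diagonal monotone paths from (0,0) to (13,13) biject with Dyck paths of semilength 13, giving C_13. So P = C_13 = 742900.
Ballot sequences with n votes each where one side never trails are Dyck words, counted by C_n; here n = 5. So Q = C_5 = 42.
Weakly increasing sequences with a_i ≤ i biject with Dyck paths of semilength 7, so there are C_7. So R = C_7 = 429.
P + Q − R = 742900 + 42 − 429 = 742513.

742513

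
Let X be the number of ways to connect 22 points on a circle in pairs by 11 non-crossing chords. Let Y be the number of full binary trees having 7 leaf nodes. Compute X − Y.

58654

Non-crossing perfect matchings of 2n points on a circle are counted by C_n; with 22 points, n = 11. So X = C_11 = 58786.
A full binary tree with L leaves has L−1 internal nodes and is counted by C_{L−1}; L = 7 gives C_6. So Y = C_6 = 132.
X − Y = 58786 − 132 = 58654.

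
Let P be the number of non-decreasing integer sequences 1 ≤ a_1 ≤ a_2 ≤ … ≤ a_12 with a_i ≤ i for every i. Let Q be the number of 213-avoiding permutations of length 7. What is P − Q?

Such sub-staircase sequences of length n are counted by C_n; here n = 12. So P = C_12 = 208012.
Permutations of [n] avoiding any single length-3 pattern are counted by C_n; here n = 7. So Q = C_7 = 429.
P − Q = 208012 − 429 = 207583.

207583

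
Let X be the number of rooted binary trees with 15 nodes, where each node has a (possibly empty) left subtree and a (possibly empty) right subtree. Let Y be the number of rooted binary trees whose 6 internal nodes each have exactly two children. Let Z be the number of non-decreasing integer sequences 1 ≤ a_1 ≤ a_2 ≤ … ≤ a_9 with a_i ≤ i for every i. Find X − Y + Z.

9699575

There are C_n binary search tree shapes on n keys; with n = 15 that is C_15. So X = C_15 = 9694845.
Full binary trees with n internal nodes are counted by C_n; here n = 6. So Y = C_6 = 132.
Such sub-staircase sequences of length n are counted by C_n; here n = 9. So Z = C_9 = 4862.
X − Y + Z = 9694845 − 132 + 4862 = 9699575.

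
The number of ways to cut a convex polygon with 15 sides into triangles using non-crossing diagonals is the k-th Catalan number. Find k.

Triangulations of a convex m-gon are counted by C_{m−2}; with m = 15 this is C_13.

13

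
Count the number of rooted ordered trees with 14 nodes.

742900

Rooted ordered (plane) trees on m nodes have m−1 edges and are counted by C_{m−1}; m = 14 gives C_13.
C_13 = C(26,13)/14 = 10400600/14 = 742900.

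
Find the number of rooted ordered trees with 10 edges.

Rooted ordered trees with n edges are counted by C_n; here n = 10.
C_10 = C(20,10)/11 = 184756/11 = 16796.

16796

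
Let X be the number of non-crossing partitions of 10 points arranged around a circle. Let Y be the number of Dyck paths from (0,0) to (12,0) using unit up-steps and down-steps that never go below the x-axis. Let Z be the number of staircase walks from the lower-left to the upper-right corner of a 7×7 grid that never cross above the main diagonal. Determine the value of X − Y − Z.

16235

Non-crossing partitions of an n-element set are counted by C_n; here n = 10. So X = C_10 = 16796.
Dyck paths of semilength n (length 2n) are counted by C_n; here n = 6. So Y = C_6 = 132.
Sub-diagonal monotone paths from (0,0) to (7,7) biject with Dyck paths of semilength 7, giving C_7. So Z = C_7 = 429.
X − Y − Z = 16796 − 132 − 429 = 16235.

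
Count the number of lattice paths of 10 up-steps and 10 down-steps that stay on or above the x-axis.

Dyck paths of semilength n (length 2n) are counted by C_n; here n = 10.
C_10 = C(20,10)/11 = 184756/11 = 16796.

16796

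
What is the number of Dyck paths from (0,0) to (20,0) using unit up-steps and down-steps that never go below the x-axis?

Dyck paths of semilength n (length 2n) are counted by C_n; here n = 10.
C_10 = C(20,10)/11 = 184756/11 = 16796.

16796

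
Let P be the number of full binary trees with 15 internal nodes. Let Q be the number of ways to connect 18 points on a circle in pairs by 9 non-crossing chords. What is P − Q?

9689983

The number of full binary trees on 15 internal nodes is the Catalan number C_15. So P = C_15 = 9694845.
Non-crossing perfect matchings of 2n points on a circle are counted by C_n; with 18 points, n = 9. So Q = C_9 = 4862.
P − Q = 9694845 − 4862 = 9689983.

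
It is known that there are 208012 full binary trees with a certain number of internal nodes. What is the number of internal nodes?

Full binary trees with n internal nodes are counted by C_n; 208012 = C_12.

12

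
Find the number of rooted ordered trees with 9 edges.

A rooted plane tree with 9 edges has 10 nodes, and the count is C_9.
C_9 = C(18,9)/10 = 48620/10 = 4862.

4862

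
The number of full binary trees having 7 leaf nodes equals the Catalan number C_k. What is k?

A full binary tree with L leaves has L−1 internal nodes and is counted by C_{L−1}; L = 7 gives C_6.

6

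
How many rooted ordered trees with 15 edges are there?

A rooted plane tree with 15 edges has 16 nodes, and the count is C_15.
C_15 = C_14 · 2(2·14+1)/(14+2) = 2674440 · 58/16 = 9694845.

9694845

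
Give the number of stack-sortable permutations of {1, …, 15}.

By Knuth's characterisation, the stack-sortable permutations of length 15 are the 231-avoiders, numbering C_15.
C_15 = 9694845.

9694845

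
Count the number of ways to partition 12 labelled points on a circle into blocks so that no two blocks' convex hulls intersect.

The non-crossing partitions of [12] form a lattice of size C_12.
C_12 = C_11 · 2(2·11+1)/(11+2) = 58786 · 46/13 = 208012.

208012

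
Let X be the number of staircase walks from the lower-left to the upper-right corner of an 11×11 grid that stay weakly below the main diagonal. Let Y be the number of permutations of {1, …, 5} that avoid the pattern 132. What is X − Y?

58744

Sub-diagonal monotone paths from (0,0) to (11,11) biject with Dyck paths of semilength 11, giving C_11. So X = C_11 = 58786.
For any fixed pattern of length 3, the pattern-avoiding permutations of [5] number C_5. So Y = C_5 = 42.
X − Y = 58786 − 42 = 58744.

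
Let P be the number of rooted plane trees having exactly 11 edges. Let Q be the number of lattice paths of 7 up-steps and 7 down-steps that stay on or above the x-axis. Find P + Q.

59215

A rooted plane tree with 11 edges has 12 nodes, and the count is C_11. So P = C_11 = 58786.
Dyck paths of semilength n (length 2n) are counted by C_n; here n = 7. So Q = C_7 = 429.
P + Q = 58786 + 429 = 59215.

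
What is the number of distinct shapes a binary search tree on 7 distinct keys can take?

429

Rooted binary trees with 7 nodes (each child slot possibly empty) number C_7.
C_7 = C(14,7)/8 = 3432/8 = 429.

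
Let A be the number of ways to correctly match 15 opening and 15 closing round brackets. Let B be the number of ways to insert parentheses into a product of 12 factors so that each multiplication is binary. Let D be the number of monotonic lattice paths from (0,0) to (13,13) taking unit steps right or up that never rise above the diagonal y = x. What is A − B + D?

With 15 pairs the number of balanced bracket strings is the Catalan number C_15. So A = C_15 = 9694845.
Parenthesizations of m factors correspond to full binary trees with m leaves, counted by C_{m−1}; m = 12 gives C_11. So B = C_11 = 58786.
Monotone paths in an n×n grid that stay weakly below the diagonal are counted by C_n; here n = 13. So D = C_13 = 742900.
A − B + D = 9694845 − 58786 + 742900 = 10378959.

10378959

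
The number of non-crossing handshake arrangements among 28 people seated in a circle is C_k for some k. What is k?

With 28 = 2·14 people, non-crossing handshake pairings are non-crossing perfect matchings on a circle, counted by C_14.

14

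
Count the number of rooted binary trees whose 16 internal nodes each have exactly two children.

35357670

The number of full binary trees on 16 internal nodes is the Catalan number C_16.
C_16 = C_15 · 2(2·15+1)/(15+2) = 9694845 · 62/17 = 35357670.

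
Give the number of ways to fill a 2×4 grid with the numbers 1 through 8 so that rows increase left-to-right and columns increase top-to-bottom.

Standard Young tableaux of shape 2×n are counted by C_n; here n = 4.
C_4 = C(8,4)/5 = 70/5 = 14.

14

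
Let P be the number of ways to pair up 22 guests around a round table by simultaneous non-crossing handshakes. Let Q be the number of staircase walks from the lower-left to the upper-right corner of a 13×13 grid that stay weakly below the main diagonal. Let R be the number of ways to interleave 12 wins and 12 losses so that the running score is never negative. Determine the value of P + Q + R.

With 22 = 2·11 people, non-crossing handshake pairings are non-crossing perfect matchings on a circle, counted by C_11. So P = C_11 = 58786.
Sub-diagonal monotone paths from (0,0) to (13,13) biject with Dyck paths of semilength 13, giving C_13. So Q = C_13 = 742900.
Ballot sequences with n votes each where one side never trails are Dyck words, counted by C_n; here n = 12. So R = C_12 = 208012.
P + Q + R = 58786 + 742900 + 208012 = 1009698.

1009698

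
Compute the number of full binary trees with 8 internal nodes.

1430

The number of full binary trees on 8 internal nodes is the Catalan number C_8.
C_8 = C(16,8)/9 = 12870/9 = 1430.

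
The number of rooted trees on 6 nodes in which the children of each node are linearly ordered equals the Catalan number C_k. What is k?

A rooted plane tree on 6 nodes has 5 edges, and such trees are counted by C_5.

5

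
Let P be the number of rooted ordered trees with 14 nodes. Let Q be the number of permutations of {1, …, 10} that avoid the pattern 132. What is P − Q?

726104

Rooted ordered (plane) trees on m nodes have m−1 edges and are counted by C_{m−1}; m = 14 gives C_13. So P = C_13 = 742900.
For any fixed pattern of length 3, the pattern-avoiding permutations of [10] number C_10. So Q = C_10 = 16796.
P − Q = 742900 − 16796 = 726104.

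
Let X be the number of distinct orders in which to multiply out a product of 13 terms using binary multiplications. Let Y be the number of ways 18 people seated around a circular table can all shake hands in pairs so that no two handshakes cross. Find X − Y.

203150

Ways to associate a product of 13 factors correspond to binary trees on 13 leaves, so the count is C_12. So X = C_12 = 208012.
Non-crossing handshake pairings of 2n people are counted by C_n; 18 people gives n = 9. So Y = C_9 = 4862.
X − Y = 208012 − 4862 = 203150.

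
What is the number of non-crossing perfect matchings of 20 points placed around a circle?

Non-crossing perfect matchings of 2n points on a circle are counted by C_n; with 20 points, n = 10.
C_10 = 16796.

16796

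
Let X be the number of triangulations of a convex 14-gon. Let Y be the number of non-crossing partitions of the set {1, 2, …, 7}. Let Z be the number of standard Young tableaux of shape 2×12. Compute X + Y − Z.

Triangulations of a convex m-gon are counted by C_{m−2}; with m = 14 this is C_12. So X = C_12 = 208012.
The non-crossing partitions of [7] form a lattice of size C_7. So Y = C_7 = 429.
Standard Young tableaux of shape 2×n are counted by C_n; here n = 12. So Z = C_12 = 208012.
X + Y − Z = 208012 + 429 − 208012 = 429.

429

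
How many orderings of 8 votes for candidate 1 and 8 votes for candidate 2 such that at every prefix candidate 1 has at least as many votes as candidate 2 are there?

Reading a vote for the leader as '(' and for the other as ')' turns such a sequence into a balanced string of 8 pairs, so the count is C_8.
C_8 = C_7 · 2(2·7+1)/(7+2) = 429 · 30/9 = 1430.

1430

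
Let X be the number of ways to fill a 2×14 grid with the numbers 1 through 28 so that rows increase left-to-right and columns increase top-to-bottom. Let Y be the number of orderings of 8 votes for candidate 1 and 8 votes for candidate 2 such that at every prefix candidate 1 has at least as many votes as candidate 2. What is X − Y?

By the hook-length formula (or a Dyck-path bijection), SYT of shape 2×14 number C_14. So X = C_14 = 2674440.
Ballot sequences with n votes each where one side never trails are Dyck words, counted by C_n; here n = 8. So Y = C_8 = 1430.
X − Y = 2674440 − 1430 = 2673010.

2673010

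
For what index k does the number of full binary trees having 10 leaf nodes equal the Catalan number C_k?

Full binary trees with 10 leaves have 10−1 = 9 internal nodes, so there are C_9 of them.

9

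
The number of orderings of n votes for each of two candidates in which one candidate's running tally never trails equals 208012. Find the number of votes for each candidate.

12

Such ballot sequences with n votes each are counted by C_n; 208012 = C_12.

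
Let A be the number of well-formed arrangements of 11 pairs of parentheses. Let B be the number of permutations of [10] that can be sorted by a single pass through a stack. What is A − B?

Balanced strings of n pairs of brackets are counted by C_n; here n = 11. So A = C_11 = 58786.
By Knuth's characterisation, the stack-sortable permutations of length 10 are the 231-avoiders, numbering C_10. So B = C_10 = 16796.
A − B = 58786 − 16796 = 41990.

41990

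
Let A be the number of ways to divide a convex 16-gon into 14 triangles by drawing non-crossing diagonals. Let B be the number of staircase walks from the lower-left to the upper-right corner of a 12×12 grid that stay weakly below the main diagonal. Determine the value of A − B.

A convex 16-gon is triangulated into 14 triangles, and the number of such triangulations is the Catalan number C_{16−2} = C_14. So A = C_14 = 2674440.
Sub-diagonal monotone paths from (0,0) to (12,12) biject with Dyck paths of semilength 12, giving C_12. So B = C_12 = 208012.
A − B = 2674440 − 208012 = 2466428.

2466428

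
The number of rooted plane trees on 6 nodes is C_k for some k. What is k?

Rooted ordered (plane) trees on m nodes have m−1 edges and are counted by C_{m−1}; m = 6 gives C_5.

5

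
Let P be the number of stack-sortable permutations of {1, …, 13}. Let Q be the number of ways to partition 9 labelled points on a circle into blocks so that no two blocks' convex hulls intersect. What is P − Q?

By Knuth's characterisation, the stack-sortable permutations of length 13 are the 231-avoiders, numbering C_13. So P = C_13 = 742900.
Non-crossing partitions of an n-element set are counted by C_n; here n = 9. So Q = C_9 = 4862.
P − Q = 742900 − 4862 = 738038.

738038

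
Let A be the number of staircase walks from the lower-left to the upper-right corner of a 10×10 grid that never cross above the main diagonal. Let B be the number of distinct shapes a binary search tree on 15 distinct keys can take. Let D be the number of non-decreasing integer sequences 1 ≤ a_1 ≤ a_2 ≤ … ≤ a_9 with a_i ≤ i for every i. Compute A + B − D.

Monotone paths in an n×n grid that stay weakly below the diagonal are counted by C_n; here n = 10. So A = C_10 = 16796.
Binary trees (left/right distinguished) on n nodes are counted by C_n; here n = 15. So B = C_15 = 9694845.
Weakly increasing sequences with a_i ≤ i biject with Dyck paths of semilength 9, so there are C_9. So D = C_9 = 4862.
A + B − D = 16796 + 9694845 − 4862 = 9706779.

9706779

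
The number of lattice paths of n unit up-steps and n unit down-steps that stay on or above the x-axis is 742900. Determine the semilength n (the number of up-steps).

Dyck paths of semilength n are counted by C_n, and C_13 = 742900.

13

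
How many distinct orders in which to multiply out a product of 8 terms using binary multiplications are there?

429

Parenthesizations of m factors correspond to full binary trees with m leaves, counted by C_{m−1}; m = 8 gives C_7.
C_7 = C(14,7)/8 = 3432/8 = 429.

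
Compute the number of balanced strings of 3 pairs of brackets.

Balanced strings of n pairs of brackets are counted by C_n; here n = 3.
C_3 = C(6,3)/4 = 20/4 = 5.

5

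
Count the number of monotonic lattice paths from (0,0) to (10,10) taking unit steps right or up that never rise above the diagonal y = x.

Monotone paths in an n×n grid that stay weakly below the diagonal are counted by C_n; here n = 10.
C_10 = C(20,10)/11 = 184756/11 = 16796.

16796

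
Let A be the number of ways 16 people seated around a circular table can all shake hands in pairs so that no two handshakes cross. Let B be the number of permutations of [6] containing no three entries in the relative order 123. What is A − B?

Non-crossing handshake pairings of 2n people are counted by C_n; 16 people gives n = 8. So A = C_8 = 1430.
For any fixed pattern of length 3, the pattern-avoiding permutations of [6] number C_6. So B = C_6 = 132.
A − B = 1430 − 132 = 1298.

1298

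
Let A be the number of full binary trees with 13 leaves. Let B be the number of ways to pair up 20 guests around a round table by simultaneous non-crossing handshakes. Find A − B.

191216

A full binary tree with L leaves has L−1 internal nodes and is counted by C_{L−1}; L = 13 gives C_12. So A = C_12 = 208012.
With 20 = 2·10 people, non-crossing handshake pairings are non-crossing perfect matchings on a circle, counted by C_10. So B = C_10 = 16796.
A − B = 208012 − 16796 = 191216.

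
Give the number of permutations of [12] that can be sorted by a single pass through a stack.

Stack-sortable permutations are exactly the 231-avoiding ones, counted by C_n; here n = 12.
C_12 = C_11 · 2(2·11+1)/(11+2) = 58786 · 46/13 = 208012.

208012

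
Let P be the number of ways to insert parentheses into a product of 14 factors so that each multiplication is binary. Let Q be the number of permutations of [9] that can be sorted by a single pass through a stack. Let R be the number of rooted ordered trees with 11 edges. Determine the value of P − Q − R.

Ways to associate a product of 14 factors correspond to binary trees on 14 leaves, so the count is C_13. So P = C_13 = 742900.
Stack-sortable permutations are exactly the 231-avoiding ones, counted by C_n; here n = 9. So Q = C_9 = 4862.
Rooted ordered trees with n edges are counted by C_n; here n = 11. So R = C_11 = 58786.
P − Q − R = 742900 − 4862 − 58786 = 679252.

679252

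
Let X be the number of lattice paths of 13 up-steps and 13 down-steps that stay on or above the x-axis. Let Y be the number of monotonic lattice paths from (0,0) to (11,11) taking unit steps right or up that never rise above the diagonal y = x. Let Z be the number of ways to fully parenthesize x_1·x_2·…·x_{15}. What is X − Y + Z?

3358554

A Dyck path with 13 up-steps and 13 down-steps has semilength 13, so there are C_13 of them. So X = C_13 = 742900.
Sub-diagonal monotone paths from (0,0) to (11,11) biject with Dyck paths of semilength 11, giving C_11. So Y = C_11 = 58786.
Ways to associate a product of 15 factors correspond to binary trees on 15 leaves, so the count is C_14. So Z = C_14 = 2674440.
X − Y + Z = 742900 − 58786 + 2674440 = 3358554.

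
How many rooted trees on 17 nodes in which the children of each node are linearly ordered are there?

A rooted plane tree on 17 nodes has 16 edges, and such trees are counted by C_16.
C_16 = 35357670.

35357670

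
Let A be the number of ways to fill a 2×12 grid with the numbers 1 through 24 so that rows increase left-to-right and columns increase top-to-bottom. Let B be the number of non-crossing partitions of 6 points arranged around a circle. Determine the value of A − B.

By the hook-length formula (or a Dyck-path bijection), SYT of shape 2×12 number C_12. So A = C_12 = 208012.
The non-crossing partitions of [6] form a lattice of size C_6. So B = C_6 = 132.
A − B = 208012 − 132 = 207880.

207880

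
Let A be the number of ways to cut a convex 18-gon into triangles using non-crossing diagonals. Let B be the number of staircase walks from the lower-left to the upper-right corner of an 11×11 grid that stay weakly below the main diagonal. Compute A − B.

A convex 18-gon is triangulated into 16 triangles, and the number of such triangulations is the Catalan number C_{18−2} = C_16. So A = C_16 = 35357670.
Monotone paths in an n×n grid that stay weakly below the diagonal are counted by C_n; here n = 11. So B = C_11 = 58786.
A − B = 35357670 − 58786 = 35298884.

35298884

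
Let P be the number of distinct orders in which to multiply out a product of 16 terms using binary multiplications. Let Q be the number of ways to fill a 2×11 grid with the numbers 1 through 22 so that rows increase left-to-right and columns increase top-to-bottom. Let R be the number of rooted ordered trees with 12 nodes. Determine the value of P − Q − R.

9577273

Bracketing 16 factors into binary products is counted by C_{16−1} = C_15. So P = C_15 = 9694845.
Standard Young tableaux of shape 2×n are counted by C_n; here n = 11. So Q = C_11 = 58786.
A rooted plane tree on 12 nodes has 11 edges, and such trees are counted by C_11. So R = C_11 = 58786.
P − Q − R = 9694845 − 58786 − 58786 = 9577273.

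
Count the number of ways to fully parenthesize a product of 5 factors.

14

Parenthesizations of m factors correspond to full binary trees with m leaves, counted by C_{m−1}; m = 5 gives C_4.
C_4 = C(8,4)/5 = 70/5 = 14.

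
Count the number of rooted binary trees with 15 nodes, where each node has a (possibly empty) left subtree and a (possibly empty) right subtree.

9694845

There are C_n binary search tree shapes on n keys; with n = 15 that is C_15.
C_15 = C(30,15)/16 = 155117520/16 = 9694845.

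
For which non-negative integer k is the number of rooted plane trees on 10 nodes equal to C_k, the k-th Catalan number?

A rooted plane tree on 10 nodes has 9 edges, and such trees are counted by C_9.

9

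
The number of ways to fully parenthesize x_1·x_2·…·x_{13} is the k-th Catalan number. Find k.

12

Parenthesizations of m factors correspond to full binary trees with m leaves, counted by C_{m−1}; m = 13 gives C_12.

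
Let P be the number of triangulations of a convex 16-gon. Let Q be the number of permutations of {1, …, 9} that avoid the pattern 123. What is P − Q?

The number of triangulations of a 16-gon is the Catalan number C_14 (index = sides − 2). So P = C_14 = 2674440.
For any fixed pattern of length 3, the pattern-avoiding permutations of [9] number C_9. So Q = C_9 = 4862.
P − Q = 2674440 − 4862 = 2669578.

2669578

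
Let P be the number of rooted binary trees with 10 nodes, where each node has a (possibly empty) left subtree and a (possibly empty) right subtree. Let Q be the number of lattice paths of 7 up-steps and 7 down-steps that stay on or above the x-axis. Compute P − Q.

There are C_n binary search tree shapes on n keys; with n = 10 that is C_10. So P = C_10 = 16796.
A Dyck path with 7 up-steps and 7 down-steps has semilength 7, so there are C_7 of them. So Q = C_7 = 429.
P − Q = 16796 − 429 = 16367.

16367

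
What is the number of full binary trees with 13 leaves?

A full binary tree with L leaves has L−1 internal nodes and is counted by C_{L−1}; L = 13 gives C_12.
C_12 = C(24,12)/13 = 2704156/13 = 208012.

208012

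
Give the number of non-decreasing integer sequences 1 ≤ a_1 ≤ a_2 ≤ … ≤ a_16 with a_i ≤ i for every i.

Weakly increasing sequences with a_i ≤ i biject with Dyck paths of semilength 16, so there are C_16.
C_16 = C_15 · 2(2·15+1)/(15+2) = 9694845 · 62/17 = 35357670.

35357670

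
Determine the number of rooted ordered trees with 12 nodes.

Rooted ordered (plane) trees on m nodes have m−1 edges and are counted by C_{m−1}; m = 12 gives C_11.
C_11 = C(22,11)/12 = 705432/12 = 58786.

58786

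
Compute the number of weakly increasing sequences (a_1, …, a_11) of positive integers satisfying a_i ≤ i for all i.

58786

Such sub-staircase sequences of length n are counted by C_n; here n = 11.
C_11 = C(22,11)/12 = 705432/12 = 58786.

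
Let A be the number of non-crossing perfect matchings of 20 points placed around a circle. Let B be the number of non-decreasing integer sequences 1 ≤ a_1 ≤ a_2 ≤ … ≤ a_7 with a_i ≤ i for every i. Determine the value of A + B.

Pairing 20 circle points by 10 non-crossing chords gives C_10 matchings. So A = C_10 = 16796.
Weakly increasing sequences with a_i ≤ i biject with Dyck paths of semilength 7, so there are C_7. So B = C_7 = 429.
A + B = 16796 + 429 = 17225.

17225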